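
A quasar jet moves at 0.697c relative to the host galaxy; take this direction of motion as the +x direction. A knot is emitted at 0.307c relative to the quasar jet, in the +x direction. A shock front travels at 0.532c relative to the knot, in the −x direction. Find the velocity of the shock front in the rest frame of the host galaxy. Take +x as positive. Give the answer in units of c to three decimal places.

+0.527c

Apply u = (u' + v)/(1 + u'v/c²) successively, working outward toward the host galaxy.
Start: velocity of the quasar jet relative to the host galaxy = 0.6970c.
Compose with the knot (u' = 0.307 in the quasar jet frame): u_1 = (0.307 + 0.697) / (1 + 0.307·0.697) = 1.0040/1.2140 = 0.8270.
Compose with the shock front (u' = -0.532 in the knot frame): u_2 = (-0.532 + 0.827) / (1 + (-0.532)·0.827) = 0.2950/0.5600 = 0.5268.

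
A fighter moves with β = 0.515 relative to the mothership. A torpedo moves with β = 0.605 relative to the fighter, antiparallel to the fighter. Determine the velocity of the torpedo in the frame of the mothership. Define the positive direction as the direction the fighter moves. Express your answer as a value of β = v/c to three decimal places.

β = -0.131

With v = 0.515 and u' = -0.605 (in units of c),
u = (u' + v)/(1 + u'v/c²):
u = (-0.605 + 0.515) / (1 + (-0.605)·0.515) = -0.0900/0.6884 = -0.1307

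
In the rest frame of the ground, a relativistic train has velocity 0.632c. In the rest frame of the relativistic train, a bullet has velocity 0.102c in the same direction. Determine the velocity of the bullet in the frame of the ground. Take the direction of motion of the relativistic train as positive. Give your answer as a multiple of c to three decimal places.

0.690c

With v = 0.632 and u' = 0.102 (in units of c),
u = (u' + v)/(1 + u'v/c²):
u = (0.102 + 0.632) / (1 + 0.102·0.632) = 0.7340/1.0645 = 0.6895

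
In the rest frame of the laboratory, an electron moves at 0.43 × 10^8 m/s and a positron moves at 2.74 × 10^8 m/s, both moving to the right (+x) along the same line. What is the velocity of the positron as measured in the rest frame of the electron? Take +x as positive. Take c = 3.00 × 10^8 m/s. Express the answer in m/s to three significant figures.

β_A = 0.143, β_B = 0.913 (dividing each by c = 3.00 × 10^8 m/s).
Transform to A's frame with the inverse velocity-addition law: u' = (u − v)/(1 − uv/c²), taking u = β_B and v = β_A.
u' = (0.913 − 0.143) / (1 − (0.143)(0.913)) = 0.7700/0.8691 = 0.8860.
u' = 0.8860 × 3.00 × 10^8 m/s.

+2.66 × 10^8 m/s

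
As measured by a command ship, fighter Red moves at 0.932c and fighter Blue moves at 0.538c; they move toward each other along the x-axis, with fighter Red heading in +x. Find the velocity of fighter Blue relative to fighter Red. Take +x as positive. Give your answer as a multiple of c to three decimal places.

-0.979c

β_A = 0.932, β_B = -0.538.
Transform to A's frame with the inverse velocity-addition law: u' = (u − v)/(1 − uv/c²), taking u = β_B and v = β_A.
u' = (-0.538 − 0.932) / (1 − (0.932)(-0.538)) = -1.4700/1.5014 = -0.9791.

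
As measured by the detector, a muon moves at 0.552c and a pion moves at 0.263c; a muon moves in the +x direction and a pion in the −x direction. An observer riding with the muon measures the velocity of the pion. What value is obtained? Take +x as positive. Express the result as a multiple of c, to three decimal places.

-0.712c

β_A = 0.552, β_B = -0.263.
Transform to A's frame with the inverse velocity-addition law: u' = (u − v)/(1 − uv/c²), taking u = β_B and v = β_A.
u' = (-0.263 − 0.552) / (1 − (0.552)(-0.263)) = -0.8150/1.1452 = -0.7117.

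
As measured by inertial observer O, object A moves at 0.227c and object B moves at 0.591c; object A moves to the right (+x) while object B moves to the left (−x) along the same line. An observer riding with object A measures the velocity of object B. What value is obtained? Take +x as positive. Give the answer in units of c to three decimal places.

-0.721c

β_A = 0.227, β_B = -0.591.
Transform to A's frame with the inverse velocity-addition law: u' = (u − v)/(1 − uv/c²), taking u = β_B and v = β_A.
u' = (-0.591 − 0.227) / (1 − (0.227)(-0.591)) = -0.8180/1.1342 = -0.7212.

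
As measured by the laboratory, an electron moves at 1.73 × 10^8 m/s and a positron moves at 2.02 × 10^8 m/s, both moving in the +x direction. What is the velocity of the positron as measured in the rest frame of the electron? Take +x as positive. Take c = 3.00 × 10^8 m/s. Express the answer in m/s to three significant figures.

+4.74 × 10^7 m/s

β_A = 0.577, β_B = 0.673 (dividing each by c = 3.00 × 10^8 m/s).
Transform to A's frame with the inverse velocity-addition law: u' = (u − v)/(1 − uv/c²), taking u = β_B and v = β_A.
u' = (0.673 − 0.577) / (1 − (0.577)(0.673)) = 0.0967/0.6117 = 0.1580.
u' = 0.1580 × 3.00 × 10^8 m/s.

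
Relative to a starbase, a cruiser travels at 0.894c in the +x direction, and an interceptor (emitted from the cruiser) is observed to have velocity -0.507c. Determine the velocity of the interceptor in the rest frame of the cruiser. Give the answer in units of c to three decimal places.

Invert the composition law: u' = (u − v)/(1 − uv/c²).
u' = (-0.507 − 0.894) / (1 − (-0.507)(0.894)) = -1.4010/1.4533 = -0.9640.

-0.964c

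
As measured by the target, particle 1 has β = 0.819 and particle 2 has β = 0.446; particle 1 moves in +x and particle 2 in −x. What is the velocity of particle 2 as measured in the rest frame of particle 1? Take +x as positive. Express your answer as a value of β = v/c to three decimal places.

β = -0.927

β_A = 0.819, β_B = -0.446.
Transform to A's frame with the inverse velocity-addition law: u' = (u − v)/(1 − uv/c²), taking u = β_B and v = β_A.
u' = (-0.446 − 0.819) / (1 − (0.819)(-0.446)) = -1.2650/1.3653 = -0.9266.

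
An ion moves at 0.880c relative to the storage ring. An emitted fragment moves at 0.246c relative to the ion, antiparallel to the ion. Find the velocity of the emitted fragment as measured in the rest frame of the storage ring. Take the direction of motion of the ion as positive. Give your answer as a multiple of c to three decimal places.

+0.809c

With v = 0.880 and u' = -0.246 (in units of c),
u = (u' + v)/(1 + u'v/c²):
u = (-0.246 + 0.880) / (1 + (-0.246)·0.880) = 0.6340/0.7835 = 0.8092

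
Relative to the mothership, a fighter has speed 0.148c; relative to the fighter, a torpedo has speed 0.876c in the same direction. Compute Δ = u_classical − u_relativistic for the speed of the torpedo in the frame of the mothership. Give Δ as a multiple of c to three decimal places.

Galilean: u_cl = 0.876 + 0.148 = 1.0240.
Relativistic: u_rel = (0.876 + 0.148) / (1 + 0.876·0.148) = 1.0240/1.1296 = 0.9065.
Δ = 1.0240 − 0.9065 = 0.1175.
(The classical prediction exceeds c; the relativistic result does not.)

Δ = 0.118c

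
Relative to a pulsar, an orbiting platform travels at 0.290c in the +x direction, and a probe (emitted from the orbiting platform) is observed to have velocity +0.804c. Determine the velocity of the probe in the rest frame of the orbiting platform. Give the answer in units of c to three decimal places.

Invert the composition law: u' = (u − v)/(1 − uv/c²).
u' = (0.804 − 0.290) / (1 − (0.804)(0.290)) = 0.5140/0.7668 = 0.6703.

+0.670c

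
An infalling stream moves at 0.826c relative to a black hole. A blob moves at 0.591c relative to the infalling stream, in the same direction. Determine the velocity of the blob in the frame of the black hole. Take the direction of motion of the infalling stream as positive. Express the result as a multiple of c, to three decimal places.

With v = 0.826 and u' = 0.591 (in units of c),
u = (u' + v)/(1 + u'v/c²):
u = (0.591 + 0.826) / (1 + 0.591·0.826) = 1.4170/1.4882 = 0.9522

0.952c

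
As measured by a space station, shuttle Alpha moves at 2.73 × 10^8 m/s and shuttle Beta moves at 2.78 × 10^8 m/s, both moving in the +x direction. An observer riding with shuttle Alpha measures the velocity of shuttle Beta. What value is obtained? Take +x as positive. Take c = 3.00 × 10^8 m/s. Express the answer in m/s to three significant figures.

β_A = 0.910, β_B = 0.927 (dividing each by c = 3.00 × 10^8 m/s).
Transform to A's frame with the inverse velocity-addition law: u' = (u − v)/(1 − uv/c²), taking u = β_B and v = β_A.
u' = (0.927 − 0.910) / (1 − (0.910)(0.927)) = 0.0167/0.1567 = 0.1063.
u' = 0.1063 × 3.00 × 10^8 m/s.

+3.19 × 10^7 m/s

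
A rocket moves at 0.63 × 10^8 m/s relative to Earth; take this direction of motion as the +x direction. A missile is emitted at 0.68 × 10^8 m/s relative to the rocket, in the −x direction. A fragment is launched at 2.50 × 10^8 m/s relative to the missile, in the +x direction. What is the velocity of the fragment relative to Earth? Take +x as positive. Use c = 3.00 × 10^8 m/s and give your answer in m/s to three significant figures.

+2.48 × 10^8 m/s

Apply u = (u' + v)/(1 + u'v/c²) successively, working outward toward Earth.
(Dividing each given speed by c = 3.00 × 10^8 m/s to work in units of c.)
Start: velocity of the rocket relative to Earth = 0.2100c.
Compose with the missile (u' = -0.227 in the rocket frame): u_1 = (-0.227 + 0.210) / (1 + (-0.227)·0.210) = -0.0167/0.9524 = -0.0175.
Compose with the fragment (u' = 0.833 in the missile frame): u_2 = (0.833 + (-0.017)) / (1 + 0.833·(-0.017)) = 0.8158/0.9854 = 0.8279.
So u = 0.8279 × 3.00 × 10^8 m/s.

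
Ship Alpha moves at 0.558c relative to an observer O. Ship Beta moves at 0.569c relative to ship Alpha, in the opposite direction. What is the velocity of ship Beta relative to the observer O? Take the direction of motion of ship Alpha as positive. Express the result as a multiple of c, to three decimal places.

-0.016c

With v = 0.558 and u' = -0.569 (in units of c),
u = (u' + v)/(1 + u'v/c²):
u = (-0.569 + 0.558) / (1 + (-0.569)·0.558) = -0.0110/0.6825 = -0.0161
(Galilean addition would give -0.011c.)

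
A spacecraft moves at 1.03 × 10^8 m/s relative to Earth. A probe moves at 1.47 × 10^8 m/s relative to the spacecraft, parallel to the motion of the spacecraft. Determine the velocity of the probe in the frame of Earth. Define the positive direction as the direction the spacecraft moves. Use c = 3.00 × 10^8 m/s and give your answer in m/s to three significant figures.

2.14 × 10^8 m/s

In units of c (dividing by 3.00 × 10^8 m/s): v = 0.343, u' = 0.490.
u = (u' + v)/(1 + u'v/c²):
u = (0.490 + 0.343) / (1 + 0.490·0.343) = 0.8333/1.1682 = 0.7133
(Galilean addition would give +0.833c.)
Converting back: u = 0.7133 × 3.00 × 10^8 m/s.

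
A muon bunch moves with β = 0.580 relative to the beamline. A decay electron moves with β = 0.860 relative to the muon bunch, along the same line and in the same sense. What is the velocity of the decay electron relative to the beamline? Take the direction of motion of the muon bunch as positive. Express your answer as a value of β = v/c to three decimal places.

β = 0.961

With v = 0.580 and u' = 0.860 (in units of c),
u = (u' + v)/(1 + u'v/c²):
u = (0.860 + 0.580) / (1 + 0.860·0.580) = 1.4400/1.4988 = 0.9608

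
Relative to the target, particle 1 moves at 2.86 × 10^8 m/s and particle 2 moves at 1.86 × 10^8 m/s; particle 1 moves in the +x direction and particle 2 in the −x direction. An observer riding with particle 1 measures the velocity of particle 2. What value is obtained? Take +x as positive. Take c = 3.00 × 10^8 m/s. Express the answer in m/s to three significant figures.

β_A = 0.953, β_B = -0.620 (dividing each by c = 3.00 × 10^8 m/s).
Transform to A's frame with the inverse velocity-addition law: u' = (u − v)/(1 − uv/c²), taking u = β_B and v = β_A.
u' = (-0.620 − 0.953) / (1 − (0.953)(-0.620)) = -1.5733/1.5911 = -0.9889.
u' = -0.9889 × 3.00 × 10^8 m/s.

-2.97 × 10^8 m/s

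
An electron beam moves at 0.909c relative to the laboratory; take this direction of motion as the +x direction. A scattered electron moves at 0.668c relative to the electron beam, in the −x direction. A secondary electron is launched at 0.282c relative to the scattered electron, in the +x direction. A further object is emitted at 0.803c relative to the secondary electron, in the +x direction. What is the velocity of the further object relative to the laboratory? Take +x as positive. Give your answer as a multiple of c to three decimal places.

Apply u = (u' + v)/(1 + u'v/c²) successively, working outward toward the laboratory.
Start: velocity of the electron beam relative to the laboratory = 0.9090c.
Compose with the scattered electron (u' = -0.668 in the electron beam frame): u_1 = (-0.668 + 0.909) / (1 + (-0.668)·0.909) = 0.2410/0.3928 = 0.6136.
Compose with the secondary electron (u' = 0.282 in the scattered electron frame): u_2 = (0.282 + 0.614) / (1 + 0.282·0.614) = 0.8956/1.1730 = 0.7635.
Compose with the further object (u' = 0.803 in the secondary electron frame): u_3 = (0.803 + 0.763) / (1 + 0.803·0.763) = 1.5665/1.6131 = 0.9711.

+0.971c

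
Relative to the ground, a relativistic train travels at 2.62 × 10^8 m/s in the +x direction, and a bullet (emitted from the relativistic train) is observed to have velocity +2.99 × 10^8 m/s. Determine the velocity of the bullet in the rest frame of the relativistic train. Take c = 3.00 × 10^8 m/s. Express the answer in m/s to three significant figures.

+2.86 × 10^8 m/s

v = 0.873c, u = 0.997c.
Invert the composition law: u' = (u − v)/(1 − uv/c²).
u' = (0.997 − 0.873) / (1 − (0.997)(0.873)) = 0.1233/0.1296 = 0.9518.
u' = 0.9518 × 3.00 × 10^8 m/s.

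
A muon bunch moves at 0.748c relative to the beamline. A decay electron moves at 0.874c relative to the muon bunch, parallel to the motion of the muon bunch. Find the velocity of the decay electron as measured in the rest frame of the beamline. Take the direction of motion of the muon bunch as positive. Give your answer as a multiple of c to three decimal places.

With v = 0.748 and u' = 0.874 (in units of c),
u = (u' + v)/(1 + u'v/c²):
u = (0.874 + 0.748) / (1 + 0.874·0.748) = 1.6220/1.6538 = 0.9808

0.981c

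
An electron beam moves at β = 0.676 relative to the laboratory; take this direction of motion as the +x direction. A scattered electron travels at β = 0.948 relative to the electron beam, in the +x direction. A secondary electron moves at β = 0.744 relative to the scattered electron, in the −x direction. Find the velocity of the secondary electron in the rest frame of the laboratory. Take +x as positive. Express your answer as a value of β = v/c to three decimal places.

Apply u = (u' + v)/(1 + u'v/c²) successively, working outward toward the laboratory.
Start: velocity of the electron beam relative to the laboratory = 0.6760c.
Compose with the scattered electron (u' = 0.948 in the electron beam frame): u_1 = (0.948 + 0.676) / (1 + 0.948·0.676) = 1.6240/1.6408 = 0.9897.
Compose with the secondary electron (u' = -0.744 in the scattered electron frame): u_2 = (-0.744 + 0.990) / (1 + (-0.744)·0.990) = 0.2457/0.2636 = 0.9321.

β = +0.932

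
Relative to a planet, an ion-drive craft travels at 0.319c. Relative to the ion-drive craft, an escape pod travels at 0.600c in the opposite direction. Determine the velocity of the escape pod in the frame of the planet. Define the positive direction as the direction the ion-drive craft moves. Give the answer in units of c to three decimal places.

With v = 0.319 and u' = -0.600 (in units of c),
u = (u' + v)/(1 + u'v/c²):
u = (-0.600 + 0.319) / (1 + (-0.600)·0.319) = -0.2810/0.8086 = -0.3475
(Galilean addition would give -0.281c.)

-0.348c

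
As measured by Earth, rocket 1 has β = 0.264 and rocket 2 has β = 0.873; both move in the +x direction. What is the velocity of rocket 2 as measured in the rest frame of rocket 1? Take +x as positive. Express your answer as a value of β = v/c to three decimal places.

β = +0.791

β_A = 0.264, β_B = 0.873.
Transform to A's frame with the inverse velocity-addition law: u' = (u − v)/(1 − uv/c²), taking u = β_B and v = β_A.
u' = (0.873 − 0.264) / (1 − (0.264)(0.873)) = 0.6090/0.7695 = 0.7914.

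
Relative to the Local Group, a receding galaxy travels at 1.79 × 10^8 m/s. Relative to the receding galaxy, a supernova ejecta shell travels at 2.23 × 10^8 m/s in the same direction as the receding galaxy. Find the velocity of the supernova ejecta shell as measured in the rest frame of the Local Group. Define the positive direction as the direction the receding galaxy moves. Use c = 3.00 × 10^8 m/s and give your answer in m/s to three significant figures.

In units of c (dividing by 3.00 × 10^8 m/s): v = 0.597, u' = 0.743.
u = (u' + v)/(1 + u'v/c²):
u = (0.743 + 0.597) / (1 + 0.743·0.597) = 1.3400/1.4435 = 0.9283
(Galilean addition would give +1.340c, exceeding c.)
Converting back: u = 0.9283 × 3.00 × 10^8 m/s.

2.78 × 10^8 m/s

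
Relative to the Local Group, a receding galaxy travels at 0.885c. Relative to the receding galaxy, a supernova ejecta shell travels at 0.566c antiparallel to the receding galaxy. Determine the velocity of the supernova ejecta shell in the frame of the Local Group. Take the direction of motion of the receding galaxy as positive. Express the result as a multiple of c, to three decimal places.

With v = 0.885 and u' = -0.566 (in units of c),
u = (u' + v)/(1 + u'v/c²):
u = (-0.566 + 0.885) / (1 + (-0.566)·0.885) = 0.3190/0.4991 = 0.6392

+0.639c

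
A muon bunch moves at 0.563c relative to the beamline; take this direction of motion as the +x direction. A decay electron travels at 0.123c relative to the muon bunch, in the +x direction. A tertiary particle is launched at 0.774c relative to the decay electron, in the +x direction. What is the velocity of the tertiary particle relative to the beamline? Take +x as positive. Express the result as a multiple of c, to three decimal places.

0.946c

Apply u = (u' + v)/(1 + u'v/c²) successively, working outward toward the beamline.
Start: velocity of the muon bunch relative to the beamline = 0.5630c.
Compose with the decay electron (u' = 0.123 in the muon bunch frame): u_1 = (0.123 + 0.563) / (1 + 0.123·0.563) = 0.6860/1.0692 = 0.6416.
Compose with the tertiary particle (u' = 0.774 in the decay electron frame): u_2 = (0.774 + 0.642) / (1 + 0.774·0.642) = 1.4156/1.4966 = 0.9459.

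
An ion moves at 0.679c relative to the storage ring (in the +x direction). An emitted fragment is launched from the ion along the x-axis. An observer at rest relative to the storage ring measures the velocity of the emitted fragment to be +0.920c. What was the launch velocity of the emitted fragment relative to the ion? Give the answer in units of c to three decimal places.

+0.642c

Invert the composition law: u' = (u − v)/(1 − uv/c²).
u' = (0.920 − 0.679) / (1 − (0.920)(0.679)) = 0.2410/0.3753 = 0.6421.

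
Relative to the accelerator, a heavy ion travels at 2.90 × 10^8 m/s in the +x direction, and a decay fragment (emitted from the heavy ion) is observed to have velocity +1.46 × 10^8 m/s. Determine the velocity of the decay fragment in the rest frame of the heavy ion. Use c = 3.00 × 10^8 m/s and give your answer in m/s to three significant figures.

v = 0.967c, u = 0.487c.
Invert the composition law: u' = (u − v)/(1 − uv/c²).
u' = (0.487 − 0.967) / (1 − (0.487)(0.967)) = -0.4800/0.5296 = -0.9064.
u' = -0.9064 × 3.00 × 10^8 m/s.

-2.72 × 10^8 m/s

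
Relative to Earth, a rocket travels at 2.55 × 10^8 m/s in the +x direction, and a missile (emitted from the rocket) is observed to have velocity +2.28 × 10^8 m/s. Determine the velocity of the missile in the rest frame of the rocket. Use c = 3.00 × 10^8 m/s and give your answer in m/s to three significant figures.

v = 0.850c, u = 0.760c.
Invert the composition law: u' = (u − v)/(1 − uv/c²).
u' = (0.760 − 0.850) / (1 − (0.760)(0.850)) = -0.0900/0.3540 = -0.2542.
u' = -0.2542 × 3.00 × 10^8 m/s.

-7.63 × 10^7 m/s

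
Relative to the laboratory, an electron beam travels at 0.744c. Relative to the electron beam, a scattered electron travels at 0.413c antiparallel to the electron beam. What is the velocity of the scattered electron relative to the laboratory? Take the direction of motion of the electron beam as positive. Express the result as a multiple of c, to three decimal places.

With v = 0.744 and u' = -0.413 (in units of c),
u = (u' + v)/(1 + u'v/c²):
u = (-0.413 + 0.744) / (1 + (-0.413)·0.744) = 0.3310/0.6927 = 0.4778
(Galilean addition would give +0.331c.)

+0.478c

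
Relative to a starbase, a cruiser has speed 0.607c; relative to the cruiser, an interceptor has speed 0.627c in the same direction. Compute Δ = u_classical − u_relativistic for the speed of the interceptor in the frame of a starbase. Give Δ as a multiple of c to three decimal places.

Δ = 0.340c

Galilean: u_cl = 0.627 + 0.607 = 1.2340.
Relativistic: u_rel = (0.627 + 0.607) / (1 + 0.627·0.607) = 1.2340/1.3806 = 0.8938.
Δ = 1.2340 − 0.8938 = 0.3402.
(The classical prediction exceeds c; the relativistic result does not.)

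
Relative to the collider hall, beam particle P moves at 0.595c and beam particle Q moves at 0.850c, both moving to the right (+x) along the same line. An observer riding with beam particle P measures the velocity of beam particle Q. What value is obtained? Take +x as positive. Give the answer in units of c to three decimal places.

+0.516c

β_A = 0.595, β_B = 0.850.
Transform to A's frame with the inverse velocity-addition law: u' = (u − v)/(1 − uv/c²), taking u = β_B and v = β_A.
u' = (0.850 − 0.595) / (1 − (0.595)(0.850)) = 0.2550/0.4943 = 0.5159.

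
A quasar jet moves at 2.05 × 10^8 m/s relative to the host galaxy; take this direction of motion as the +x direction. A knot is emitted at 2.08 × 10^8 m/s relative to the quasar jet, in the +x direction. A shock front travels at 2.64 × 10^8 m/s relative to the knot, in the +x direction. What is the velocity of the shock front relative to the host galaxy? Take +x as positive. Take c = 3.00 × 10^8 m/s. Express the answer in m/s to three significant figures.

2.99 × 10^8 m/s

Apply u = (u' + v)/(1 + u'v/c²) successively, working outward toward the host galaxy.
(Dividing each given speed by c = 3.00 × 10^8 m/s to work in units of c.)
Start: velocity of the quasar jet relative to the host galaxy = 0.6833c.
Compose with the knot (u' = 0.693 in the quasar jet frame): u_1 = (0.693 + 0.683) / (1 + 0.693·0.683) = 1.3767/1.4738 = 0.9341.
Compose with the shock front (u' = 0.880 in the knot frame): u_2 = (0.880 + 0.934) / (1 + 0.880·0.934) = 1.8141/1.8220 = 0.9957.
So u = 0.9957 × 3.00 × 10^8 m/s.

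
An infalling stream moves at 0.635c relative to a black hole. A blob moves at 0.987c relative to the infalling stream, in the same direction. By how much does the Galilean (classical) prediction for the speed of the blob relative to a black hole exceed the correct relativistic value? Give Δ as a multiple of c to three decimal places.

Galilean: u_cl = 0.987 + 0.635 = 1.6220.
Relativistic: u_rel = (0.987 + 0.635) / (1 + 0.987·0.635) = 1.6220/1.6267 = 0.9971.
Δ = 1.6220 − 0.9971 = 0.6249.
(The classical prediction exceeds c; the relativistic result does not.)

Δ = 0.625c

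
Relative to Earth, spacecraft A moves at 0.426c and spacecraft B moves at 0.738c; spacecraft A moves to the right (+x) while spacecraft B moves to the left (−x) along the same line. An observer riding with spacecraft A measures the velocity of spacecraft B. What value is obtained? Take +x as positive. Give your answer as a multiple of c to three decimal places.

-0.886c

β_A = 0.426, β_B = -0.738.
Transform to A's frame with the inverse velocity-addition law: u' = (u − v)/(1 − uv/c²), taking u = β_B and v = β_A.
u' = (-0.738 − 0.426) / (1 − (0.426)(-0.738)) = -1.1640/1.3144 = -0.8856.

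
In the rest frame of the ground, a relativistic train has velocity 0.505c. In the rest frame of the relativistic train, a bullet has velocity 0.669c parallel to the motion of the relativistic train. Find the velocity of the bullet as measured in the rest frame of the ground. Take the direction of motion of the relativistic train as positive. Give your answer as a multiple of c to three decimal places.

0.878c

With v = 0.505 and u' = 0.669 (in units of c),
u = (u' + v)/(1 + u'v/c²):
u = (0.669 + 0.505) / (1 + 0.669·0.505) = 1.1740/1.3378 = 0.8775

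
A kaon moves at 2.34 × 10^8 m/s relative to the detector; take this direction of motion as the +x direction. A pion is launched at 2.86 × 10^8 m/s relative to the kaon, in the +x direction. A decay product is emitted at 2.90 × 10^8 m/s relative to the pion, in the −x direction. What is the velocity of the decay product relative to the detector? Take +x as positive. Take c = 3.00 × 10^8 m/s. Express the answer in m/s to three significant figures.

Apply u = (u' + v)/(1 + u'v/c²) successively, working outward toward the detector.
(Dividing each given speed by c = 3.00 × 10^8 m/s to work in units of c.)
Start: velocity of the kaon relative to the detector = 0.7800c.
Compose with the pion (u' = 0.953 in the kaon frame): u_1 = (0.953 + 0.780) / (1 + 0.953·0.780) = 1.7333/1.7436 = 0.9941.
Compose with the decay product (u' = -0.967 in the pion frame): u_2 = (-0.967 + 0.994) / (1 + (-0.967)·0.994) = 0.0274/0.0390 = 0.7033.
So u = 0.7033 × 3.00 × 10^8 m/s.

+2.11 × 10^8 m/s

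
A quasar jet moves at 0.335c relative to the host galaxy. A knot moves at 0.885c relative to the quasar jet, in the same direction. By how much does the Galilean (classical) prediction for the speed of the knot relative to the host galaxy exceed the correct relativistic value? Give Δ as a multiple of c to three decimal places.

Δ = 0.279c

Galilean: u_cl = 0.885 + 0.335 = 1.2200.
Relativistic: u_rel = (0.885 + 0.335) / (1 + 0.885·0.335) = 1.2200/1.2965 = 0.9410.
Δ = 1.2200 − 0.9410 = 0.2790.
(The classical prediction exceeds c; the relativistic result does not.)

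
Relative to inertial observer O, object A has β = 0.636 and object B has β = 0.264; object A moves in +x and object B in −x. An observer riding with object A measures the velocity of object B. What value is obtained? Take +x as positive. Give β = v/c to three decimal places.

β = -0.771

β_A = 0.636, β_B = -0.264.
Transform to A's frame with the inverse velocity-addition law: u' = (u − v)/(1 − uv/c²), taking u = β_B and v = β_A.
u' = (-0.264 − 0.636) / (1 − (0.636)(-0.264)) = -0.9000/1.1679 = -0.7706.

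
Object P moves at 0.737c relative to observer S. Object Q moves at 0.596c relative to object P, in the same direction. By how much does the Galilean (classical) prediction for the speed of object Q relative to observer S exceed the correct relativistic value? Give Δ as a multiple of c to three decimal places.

Galilean: u_cl = 0.596 + 0.737 = 1.3330.
Relativistic: u_rel = (0.596 + 0.737) / (1 + 0.596·0.737) = 1.3330/1.4393 = 0.9262.
Δ = 1.3330 − 0.9262 = 0.4068.
(The classical prediction exceeds c; the relativistic result does not.)

Δ = 0.407c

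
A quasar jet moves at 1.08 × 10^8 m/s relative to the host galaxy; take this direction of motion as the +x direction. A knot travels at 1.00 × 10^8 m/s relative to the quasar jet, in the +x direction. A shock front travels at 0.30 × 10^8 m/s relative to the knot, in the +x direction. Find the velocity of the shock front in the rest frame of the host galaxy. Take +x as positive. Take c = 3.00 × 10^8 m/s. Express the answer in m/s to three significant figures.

Apply u = (u' + v)/(1 + u'v/c²) successively, working outward toward the host galaxy.
(Dividing each given speed by c = 3.00 × 10^8 m/s to work in units of c.)
Start: velocity of the quasar jet relative to the host galaxy = 0.3600c.
Compose with the knot (u' = 0.333 in the quasar jet frame): u_1 = (0.333 + 0.360) / (1 + 0.333·0.360) = 0.6933/1.1200 = 0.6190.
Compose with the shock front (u' = 0.100 in the knot frame): u_2 = (0.100 + 0.619) / (1 + 0.100·0.619) = 0.7190/1.0619 = 0.6771.
So u = 0.6771 × 3.00 × 10^8 m/s.

2.03 × 10^8 m/s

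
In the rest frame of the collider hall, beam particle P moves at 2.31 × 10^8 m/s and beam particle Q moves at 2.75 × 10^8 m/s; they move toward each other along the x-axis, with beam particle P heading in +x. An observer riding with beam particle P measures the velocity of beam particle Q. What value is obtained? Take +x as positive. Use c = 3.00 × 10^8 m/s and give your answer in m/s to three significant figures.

β_A = 0.770, β_B = -0.917 (dividing each by c = 3.00 × 10^8 m/s).
Transform to A's frame with the inverse velocity-addition law: u' = (u − v)/(1 − uv/c²), taking u = β_B and v = β_A.
u' = (-0.917 − 0.770) / (1 − (0.770)(-0.917)) = -1.6867/1.7058 = -0.9888.
u' = -0.9888 × 3.00 × 10^8 m/s.

-2.97 × 10^8 m/s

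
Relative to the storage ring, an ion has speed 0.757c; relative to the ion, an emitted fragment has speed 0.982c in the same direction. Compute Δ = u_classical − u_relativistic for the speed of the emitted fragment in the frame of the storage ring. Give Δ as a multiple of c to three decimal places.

Galilean: u_cl = 0.982 + 0.757 = 1.7390.
Relativistic: u_rel = (0.982 + 0.757) / (1 + 0.982·0.757) = 1.7390/1.7434 = 0.9975.
Δ = 1.7390 − 0.9975 = 0.7415.
(The classical prediction exceeds c; the relativistic result does not.)

Δ = 0.742c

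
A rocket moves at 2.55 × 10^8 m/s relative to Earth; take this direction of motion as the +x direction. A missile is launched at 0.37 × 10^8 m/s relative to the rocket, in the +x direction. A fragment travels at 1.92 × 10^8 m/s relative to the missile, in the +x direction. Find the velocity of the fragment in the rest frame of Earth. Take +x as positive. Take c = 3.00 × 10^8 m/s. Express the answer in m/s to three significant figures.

Apply u = (u' + v)/(1 + u'v/c²) successively, working outward toward Earth.
(Dividing each given speed by c = 3.00 × 10^8 m/s to work in units of c.)
Start: velocity of the rocket relative to Earth = 0.8500c.
Compose with the missile (u' = 0.123 in the rocket frame): u_1 = (0.123 + 0.850) / (1 + 0.123·0.850) = 0.9733/1.1048 = 0.8810.
Compose with the fragment (u' = 0.640 in the missile frame): u_2 = (0.640 + 0.881) / (1 + 0.640·0.881) = 1.5210/1.5638 = 0.9726.
So u = 0.9726 × 3.00 × 10^8 m/s.

2.92 × 10^8 m/s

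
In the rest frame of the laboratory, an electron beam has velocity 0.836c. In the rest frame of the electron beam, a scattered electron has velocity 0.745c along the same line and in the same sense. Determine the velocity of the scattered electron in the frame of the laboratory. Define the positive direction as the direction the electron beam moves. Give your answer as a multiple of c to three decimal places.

With v = 0.836 and u' = 0.745 (in units of c),
u = (u' + v)/(1 + u'v/c²):
u = (0.745 + 0.836) / (1 + 0.745·0.836) = 1.5810/1.6228 = 0.9742

0.974c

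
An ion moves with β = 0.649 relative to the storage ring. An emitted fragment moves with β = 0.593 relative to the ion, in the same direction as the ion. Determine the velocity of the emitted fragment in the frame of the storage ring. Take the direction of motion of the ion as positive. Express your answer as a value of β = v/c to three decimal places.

β = 0.897

With v = 0.649 and u' = 0.593 (in units of c),
u = (u' + v)/(1 + u'v/c²):
u = (0.593 + 0.649) / (1 + 0.593·0.649) = 1.2420/1.3849 = 0.8968
(Galilean addition would give +1.242c, exceeding c.)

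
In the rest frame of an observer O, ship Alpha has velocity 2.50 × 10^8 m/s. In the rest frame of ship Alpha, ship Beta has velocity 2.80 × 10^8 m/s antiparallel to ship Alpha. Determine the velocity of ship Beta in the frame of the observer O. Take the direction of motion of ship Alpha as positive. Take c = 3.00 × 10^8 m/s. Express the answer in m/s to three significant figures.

-1.35 × 10^8 m/s

In units of c (dividing by 3.00 × 10^8 m/s): v = 0.833, u' = -0.933.
u = (u' + v)/(1 + u'v/c²):
u = (-0.933 + 0.833) / (1 + (-0.933)·0.833) = -0.1000/0.2222 = -0.4500
Converting back: u = -0.4500 × 3.00 × 10^8 m/s.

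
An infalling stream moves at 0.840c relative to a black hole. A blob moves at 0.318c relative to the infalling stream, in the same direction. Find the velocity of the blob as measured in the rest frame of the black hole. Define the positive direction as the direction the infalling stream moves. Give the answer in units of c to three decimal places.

0.914c

With v = 0.840 and u' = 0.318 (in units of c),
u = (u' + v)/(1 + u'v/c²):
u = (0.318 + 0.840) / (1 + 0.318·0.840) = 1.1580/1.2671 = 0.9139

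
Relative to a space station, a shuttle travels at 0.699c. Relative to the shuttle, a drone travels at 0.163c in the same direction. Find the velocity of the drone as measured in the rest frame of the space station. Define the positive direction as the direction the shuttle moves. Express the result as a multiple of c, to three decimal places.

With v = 0.699 and u' = 0.163 (in units of c),
u = (u' + v)/(1 + u'v/c²):
u = (0.163 + 0.699) / (1 + 0.163·0.699) = 0.8620/1.1139 = 0.7738

0.774c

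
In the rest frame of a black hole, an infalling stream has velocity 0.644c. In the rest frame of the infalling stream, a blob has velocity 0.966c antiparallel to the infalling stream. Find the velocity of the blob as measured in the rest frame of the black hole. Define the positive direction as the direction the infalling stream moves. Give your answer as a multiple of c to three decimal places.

-0.852c

With v = 0.644 and u' = -0.966 (in units of c),
u = (u' + v)/(1 + u'v/c²):
u = (-0.966 + 0.644) / (1 + (-0.966)·0.644) = -0.3220/0.3779 = -0.8521
(Galilean addition would give -0.322c.)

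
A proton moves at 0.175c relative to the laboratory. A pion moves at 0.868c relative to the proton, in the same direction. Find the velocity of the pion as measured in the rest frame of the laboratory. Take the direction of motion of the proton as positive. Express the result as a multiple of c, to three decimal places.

With v = 0.175 and u' = 0.868 (in units of c),
u = (u' + v)/(1 + u'v/c²):
u = (0.868 + 0.175) / (1 + 0.868·0.175) = 1.0430/1.1519 = 0.9055

0.905c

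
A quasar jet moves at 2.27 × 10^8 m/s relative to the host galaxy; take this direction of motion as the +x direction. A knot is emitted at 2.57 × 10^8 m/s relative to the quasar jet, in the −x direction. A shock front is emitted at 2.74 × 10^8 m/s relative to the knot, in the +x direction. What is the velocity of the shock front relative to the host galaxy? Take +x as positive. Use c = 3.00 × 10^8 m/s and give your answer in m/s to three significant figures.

+2.55 × 10^8 m/s

Apply u = (u' + v)/(1 + u'v/c²) successively, working outward toward the host galaxy.
(Dividing each given speed by c = 3.00 × 10^8 m/s to work in units of c.)
Start: velocity of the quasar jet relative to the host galaxy = 0.7567c.
Compose with the knot (u' = -0.857 in the quasar jet frame): u_1 = (-0.857 + 0.757) / (1 + (-0.857)·0.757) = -0.1000/0.3518 = -0.2843.
Compose with the shock front (u' = 0.913 in the knot frame): u_2 = (0.913 + (-0.284)) / (1 + 0.913·(-0.284)) = 0.6291/0.7404 = 0.8497.
So u = 0.8497 × 3.00 × 10^8 m/s.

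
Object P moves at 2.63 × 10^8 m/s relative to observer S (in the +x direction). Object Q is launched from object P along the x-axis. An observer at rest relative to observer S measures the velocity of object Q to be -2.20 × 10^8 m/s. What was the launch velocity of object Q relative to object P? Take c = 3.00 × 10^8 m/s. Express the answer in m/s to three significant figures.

-2.94 × 10^8 m/s

v = 0.877c, u = -0.733c.
Invert the composition law: u' = (u − v)/(1 − uv/c²).
u' = (-0.733 − 0.877) / (1 − (-0.733)(0.877)) = -1.6100/1.6429 = -0.9800.
u' = -0.9800 × 3.00 × 10^8 m/s.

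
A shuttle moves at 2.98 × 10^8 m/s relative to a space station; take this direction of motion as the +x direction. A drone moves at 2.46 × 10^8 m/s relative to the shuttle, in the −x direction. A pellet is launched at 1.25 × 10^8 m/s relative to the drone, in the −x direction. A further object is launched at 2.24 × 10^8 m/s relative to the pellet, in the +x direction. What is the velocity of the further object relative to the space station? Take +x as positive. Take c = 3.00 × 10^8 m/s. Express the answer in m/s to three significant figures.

+2.93 × 10^8 m/s

Apply u = (u' + v)/(1 + u'v/c²) successively, working outward toward the space station.
(Dividing each given speed by c = 3.00 × 10^8 m/s to work in units of c.)
Start: velocity of the shuttle relative to the space station = 0.9933c.
Compose with the drone (u' = -0.820 in the shuttle frame): u_1 = (-0.820 + 0.993) / (1 + (-0.820)·0.993) = 0.1733/0.1855 = 0.9346.
Compose with the pellet (u' = -0.417 in the drone frame): u_2 = (-0.417 + 0.935) / (1 + (-0.417)·0.935) = 0.5179/0.6106 = 0.8482.
Compose with the further object (u' = 0.747 in the pellet frame): u_3 = (0.747 + 0.848) / (1 + 0.747·0.848) = 1.5949/1.6333 = 0.9765.
So u = 0.9765 × 3.00 × 10^8 m/s.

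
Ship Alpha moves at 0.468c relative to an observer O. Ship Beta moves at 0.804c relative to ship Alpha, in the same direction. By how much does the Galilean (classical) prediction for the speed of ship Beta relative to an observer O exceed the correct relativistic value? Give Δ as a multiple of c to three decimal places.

Galilean: u_cl = 0.804 + 0.468 = 1.2720.
Relativistic: u_rel = (0.804 + 0.468) / (1 + 0.804·0.468) = 1.2720/1.3763 = 0.9242.
Δ = 1.2720 − 0.9242 = 0.3478.
(The classical prediction exceeds c; the relativistic result does not.)

Δ = 0.348c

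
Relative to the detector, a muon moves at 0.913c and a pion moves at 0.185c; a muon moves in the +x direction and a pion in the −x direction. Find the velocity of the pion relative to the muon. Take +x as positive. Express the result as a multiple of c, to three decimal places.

-0.939c

β_A = 0.913, β_B = -0.185.
Transform to A's frame with the inverse velocity-addition law: u' = (u − v)/(1 − uv/c²), taking u = β_B and v = β_A.
u' = (-0.185 − 0.913) / (1 − (0.913)(-0.185)) = -1.0980/1.1689 = -0.9393.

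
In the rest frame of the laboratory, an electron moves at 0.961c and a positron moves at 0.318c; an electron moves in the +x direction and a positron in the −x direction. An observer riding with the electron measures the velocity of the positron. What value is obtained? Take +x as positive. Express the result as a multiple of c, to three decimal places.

-0.980c

β_A = 0.961, β_B = -0.318.
Transform to A's frame with the inverse velocity-addition law: u' = (u − v)/(1 − uv/c²), taking u = β_B and v = β_A.
u' = (-0.318 − 0.961) / (1 − (0.961)(-0.318)) = -1.2790/1.3056 = -0.9796.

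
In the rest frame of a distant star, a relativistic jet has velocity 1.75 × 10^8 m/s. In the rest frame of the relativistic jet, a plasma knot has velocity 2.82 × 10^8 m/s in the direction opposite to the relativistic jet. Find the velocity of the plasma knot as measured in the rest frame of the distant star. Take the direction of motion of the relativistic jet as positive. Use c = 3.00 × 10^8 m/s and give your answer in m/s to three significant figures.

In units of c (dividing by 3.00 × 10^8 m/s): v = 0.583, u' = -0.940.
u = (u' + v)/(1 + u'v/c²):
u = (-0.940 + 0.583) / (1 + (-0.940)·0.583) = -0.3567/0.4517 = -0.7897
Converting back: u = -0.7897 × 3.00 × 10^8 m/s.

-2.37 × 10^8 m/s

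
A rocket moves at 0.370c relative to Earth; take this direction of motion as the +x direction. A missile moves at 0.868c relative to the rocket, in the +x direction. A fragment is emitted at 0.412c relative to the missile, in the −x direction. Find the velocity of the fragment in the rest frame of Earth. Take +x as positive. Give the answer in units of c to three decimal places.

Apply u = (u' + v)/(1 + u'v/c²) successively, working outward toward Earth.
Start: velocity of the rocket relative to Earth = 0.3700c.
Compose with the missile (u' = 0.868 in the rocket frame): u_1 = (0.868 + 0.370) / (1 + 0.868·0.370) = 1.2380/1.3212 = 0.9371.
Compose with the fragment (u' = -0.412 in the missile frame): u_2 = (-0.412 + 0.937) / (1 + (-0.412)·0.937) = 0.5251/0.6139 = 0.8552.

+0.855c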